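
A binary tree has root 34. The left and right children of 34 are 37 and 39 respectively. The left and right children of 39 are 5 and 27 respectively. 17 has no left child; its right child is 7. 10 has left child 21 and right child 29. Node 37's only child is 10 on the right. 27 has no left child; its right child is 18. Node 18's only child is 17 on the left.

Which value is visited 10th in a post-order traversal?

39

Post-order visits the left subtree, then the right subtree, then the node.
At 34: go left to 37.
  At 37: no left child.
  At 37: go right to 10.
    At 10: go left to 21.
      21 is a leaf — visit 21.
    At 10: go right to 29.
      29 is a leaf — visit 29.
    Visit 10.
  Visit 37.
At 34: go right to 39.
  At 39: go left to 5.
    5 is a leaf — visit 5.
  At 39: go right to 27.
    At 27: no left child.
    At 27: go right to 18.
      At 18: go left to 17.
        At 17: no left child.
        At 17: go right to 7.
          7 is a leaf — visit 7.
        Visit 17.
      At 18: no right child.
      Visit 18.
    Visit 27.
  Visit 39.
Visit 34.
Full post-order sequence: 21, 29, 10, 37, 5, 7, 17, 18, 27, 39, 34.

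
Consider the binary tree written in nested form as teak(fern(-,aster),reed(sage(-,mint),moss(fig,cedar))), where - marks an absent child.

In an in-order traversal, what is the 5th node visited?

mint

In-order visits the left subtree, then the node, then the right subtree.
At teak: go left to fern.
  At fern: no left child.
  Visit fern.
  At fern: go right to aster.
    aster is a leaf — visit aster.
Visit teak.
At teak: go right to reed.
  At reed: go left to sage.
    At sage: no left child.
    Visit sage.
    At sage: go right to mint.
      mint is a leaf — visit mint.
  Visit reed.
  At reed: go right to moss.
    At moss: go left to fig.
      fig is a leaf — visit fig.
    Visit moss.
    At moss: go right to cedar.
      cedar is a leaf — visit cedar.
Full in-order sequence: fern, aster, teak, sage, mint, reed, fig, moss, cedar.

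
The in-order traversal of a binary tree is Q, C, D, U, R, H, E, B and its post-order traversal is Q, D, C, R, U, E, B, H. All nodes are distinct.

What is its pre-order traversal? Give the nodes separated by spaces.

The last element of post-order is the root; it splits in-order into left and right subtrees.
Root H: left subtree has 5 nodes {Q, C, D, U, R}, right has 2 {E, B}.
  Root U: left subtree has 3 nodes {Q, C, D}, right has 1 {R}.
    Root C: left subtree has 1 node {Q}, right has 1 {D}.
  Root B: left subtree has 1 node {E}, right has 0 { }.

H U C Q D R B E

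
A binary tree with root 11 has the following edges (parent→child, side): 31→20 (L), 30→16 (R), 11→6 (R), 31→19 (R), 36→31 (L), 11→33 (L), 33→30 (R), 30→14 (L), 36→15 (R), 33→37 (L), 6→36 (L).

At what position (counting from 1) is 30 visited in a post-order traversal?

4

Post-order visits the left subtree, then the right subtree, then the node.
At 11: go left to 33.
  At 33: go left to 37.
    37 is a leaf — visit 37.
  At 33: go right to 30.
    At 30: go left to 14.
      14 is a leaf — visit 14.
    At 30: go right to 16.
      16 is a leaf — visit 16.
    Visit 30.
  Visit 33.
At 11: go right to 6.
  At 6: go left to 36.
    At 36: go left to 31.
      At 31: go left to 20.
        20 is a leaf — visit 20.
      At 31: go right to 19.
        19 is a leaf — visit 19.
      Visit 31.
    At 36: go right to 15.
      15 is a leaf — visit 15.
    Visit 36.
  At 6: no right child.
  Visit 6.
Visit 11.
Full post-order sequence: 37, 14, 16, 30, 33, 20, 19, 31, 15, 36, 6, 11.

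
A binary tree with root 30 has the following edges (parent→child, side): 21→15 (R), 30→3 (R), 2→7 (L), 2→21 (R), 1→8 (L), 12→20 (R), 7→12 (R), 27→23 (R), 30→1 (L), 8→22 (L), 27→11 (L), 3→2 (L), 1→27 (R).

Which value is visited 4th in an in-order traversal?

11

In-order visits the left subtree, then the node, then the right subtree.
At 30: go left to 1.
  At 1: go left to 8.
    At 8: go left to 22.
      22 is a leaf — visit 22.
    Visit 8.
    At 8: no right child.
  Visit 1.
  At 1: go right to 27.
    At 27: go left to 11.
      11 is a leaf — visit 11.
    Visit 27.
    At 27: go right to 23.
      23 is a leaf — visit 23.
Visit 30.
At 30: go right to 3.
  At 3: go left to 2.
    At 2: go left to 7.
      At 7: no left child.
      Visit 7.
      At 7: go right to 12.
        At 12: no left child.
        Visit 12.
        At 12: go right to 20.
          20 is a leaf — visit 20.
    Visit 2.
    At 2: go right to 21.
      At 21: no left child.
      Visit 21.
      At 21: go right to 15.
        15 is a leaf — visit 15.
  Visit 3.
  At 3: no right child.
Full in-order sequence: 22, 8, 1, 11, 27, 23, 30, 7, 12, 20, 2, 21, 15, 3.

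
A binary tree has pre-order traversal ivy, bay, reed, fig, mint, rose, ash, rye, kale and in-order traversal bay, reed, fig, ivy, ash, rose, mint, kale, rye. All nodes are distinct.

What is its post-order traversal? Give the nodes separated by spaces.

fig reed bay ash rose kale rye mint ivy

The first element of pre-order is the root; it splits in-order into left and right subtrees.
Root ivy: left subtree has 3 nodes {bay, reed, fig}, right has 5 {ash, rose, mint, kale, rye}.
  Root bay: left subtree has 0 nodes { }, right has 2 {reed, fig}.
    Root reed: left subtree has 0 nodes { }, right has 1 {fig}.
  Root mint: left subtree has 2 nodes {ash, rose}, right has 2 {kale, rye}.
    Root rose: left subtree has 1 node {ash}, right has 0 { }.
    Root rye: left subtree has 1 node {kale}, right has 0 { }.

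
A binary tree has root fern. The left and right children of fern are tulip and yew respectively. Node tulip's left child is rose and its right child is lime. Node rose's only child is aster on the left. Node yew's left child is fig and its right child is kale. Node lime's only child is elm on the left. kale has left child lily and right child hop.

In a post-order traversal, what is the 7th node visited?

lily

Post-order visits the left subtree, then the right subtree, then the node.
At fern: go left to tulip.
  At tulip: go left to rose.
    At rose: go left to aster.
      aster is a leaf — visit aster.
    At rose: no right child.
    Visit rose.
  At tulip: go right to lime.
    At lime: go left to elm.
      elm is a leaf — visit elm.
    At lime: no right child.
    Visit lime.
  Visit tulip.
At fern: go right to yew.
  At yew: go left to fig.
    fig is a leaf — visit fig.
  At yew: go right to kale.
    At kale: go left to lily.
      lily is a leaf — visit lily.
    At kale: go right to hop.
      hop is a leaf — visit hop.
    Visit kale.
  Visit yew.
Visit fern.
Full post-order sequence: aster, rose, elm, lime, tulip, fig, lily, hop, kale, yew, fern.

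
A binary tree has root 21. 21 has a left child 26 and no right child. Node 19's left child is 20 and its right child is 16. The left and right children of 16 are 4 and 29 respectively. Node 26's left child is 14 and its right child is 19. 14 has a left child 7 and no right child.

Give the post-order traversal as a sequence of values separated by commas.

7, 14, 20, 4, 29, 16, 19, 26, 21

Post-order visits the left subtree, then the right subtree, then the node.
At 21: go left to 26.
  At 26: go left to 14.
    At 14: go left to 7.
      7 is a leaf — visit 7.
    At 14: no right child.
    Visit 14.
  At 26: go right to 19.
    At 19: go left to 20.
      20 is a leaf — visit 20.
    At 19: go right to 16.
      At 16: go left to 4.
        4 is a leaf — visit 4.
      At 16: go right to 29.
        29 is a leaf — visit 29.
      Visit 16.
    Visit 19.
  Visit 26.
At 21: no right child.
Visit 21.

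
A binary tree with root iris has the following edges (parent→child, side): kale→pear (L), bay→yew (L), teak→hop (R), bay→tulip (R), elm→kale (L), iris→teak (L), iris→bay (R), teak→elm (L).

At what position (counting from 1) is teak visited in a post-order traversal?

5

Post-order visits the left subtree, then the right subtree, then the node.
At iris: go left to teak.
  At teak: go left to elm.
    At elm: go left to kale.
      At kale: go left to pear.
        pear is a leaf — visit pear.
      At kale: no right child.
      Visit kale.
    At elm: no right child.
    Visit elm.
  At teak: go right to hop.
    hop is a leaf — visit hop.
  Visit teak.
At iris: go right to bay.
  At bay: go left to yew.
    yew is a leaf — visit yew.
  At bay: go right to tulip.
    tulip is a leaf — visit tulip.
  Visit bay.
Visit iris.
Full post-order sequence: pear, kale, elm, hop, teak, yew, tulip, bay, iris.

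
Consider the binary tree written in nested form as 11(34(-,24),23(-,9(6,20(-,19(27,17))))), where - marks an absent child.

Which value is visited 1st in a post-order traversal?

Post-order visits the left subtree, then the right subtree, then the node.
At 11: go left to 34.
  At 34: no left child.
  At 34: go right to 24.
    24 is a leaf — visit 24.
  Visit 34.
At 11: go right to 23.
  At 23: no left child.
  At 23: go right to 9.
    At 9: go left to 6.
      6 is a leaf — visit 6.
    At 9: go right to 20.
      At 20: no left child.
      At 20: go right to 19.
        At 19: go left to 27.
          27 is a leaf — visit 27.
        At 19: go right to 17.
          17 is a leaf — visit 17.
        Visit 19.
      Visit 20.
    Visit 9.
  Visit 23.
Visit 11.
Full post-order sequence: 24, 34, 6, 27, 17, 19, 20, 9, 23, 11.

24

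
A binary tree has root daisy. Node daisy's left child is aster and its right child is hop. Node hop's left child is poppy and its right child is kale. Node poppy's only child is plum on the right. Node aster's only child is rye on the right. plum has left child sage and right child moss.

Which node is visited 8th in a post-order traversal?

Post-order visits the left subtree, then the right subtree, then the node.
At daisy: go left to aster.
  At aster: no left child.
  At aster: go right to rye.
    rye is a leaf — visit rye.
  Visit aster.
At daisy: go right to hop.
  At hop: go left to poppy.
    At poppy: no left child.
    At poppy: go right to plum.
      At plum: go left to sage.
        sage is a leaf — visit sage.
      At plum: go right to moss.
        moss is a leaf — visit moss.
      Visit plum.
    Visit poppy.
  At hop: go right to kale.
    kale is a leaf — visit kale.
  Visit hop.
Visit daisy.
Full post-order sequence: rye, aster, sage, moss, plum, poppy, kale, hop, daisy.

hop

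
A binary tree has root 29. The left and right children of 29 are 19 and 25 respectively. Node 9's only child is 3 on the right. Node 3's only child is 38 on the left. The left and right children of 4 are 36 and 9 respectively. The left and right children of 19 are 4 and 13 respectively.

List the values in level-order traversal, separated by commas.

29, 19, 25, 4, 13, 36, 9, 3, 38

Level-order visits nodes level by level from the root, left to right within each level.
Level 0: 29
Level 1: 19, 25
Level 2: 4, 13
Level 3: 36, 9
Level 4: 3
Level 5: 38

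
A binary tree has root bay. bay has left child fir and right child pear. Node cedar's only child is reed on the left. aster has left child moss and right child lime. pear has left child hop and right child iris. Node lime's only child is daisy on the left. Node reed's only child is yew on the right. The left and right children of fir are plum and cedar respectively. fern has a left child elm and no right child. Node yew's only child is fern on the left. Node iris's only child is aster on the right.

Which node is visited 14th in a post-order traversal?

Post-order visits the left subtree, then the right subtree, then the node.
At bay: go left to fir.
  At fir: go left to plum.
    plum is a leaf — visit plum.
  At fir: go right to cedar.
    At cedar: go left to reed.
      At reed: no left child.
      At reed: go right to yew.
        At yew: go left to fern.
          At fern: go left to elm.
            elm is a leaf — visit elm.
          At fern: no right child.
          Visit fern.
        At yew: no right child.
        Visit yew.
      Visit reed.
    At cedar: no right child.
    Visit cedar.
  Visit fir.
At bay: go right to pear.
  At pear: go left to hop.
    hop is a leaf — visit hop.
  At pear: go right to iris.
    At iris: no left child.
    At iris: go right to aster.
      At aster: go left to moss.
        moss is a leaf — visit moss.
      At aster: go right to lime.
        At lime: go left to daisy.
          daisy is a leaf — visit daisy.
        At lime: no right child.
        Visit lime.
      Visit aster.
    Visit iris.
  Visit pear.
Visit bay.
Full post-order sequence: plum, elm, fern, yew, reed, cedar, fir, hop, moss, daisy, lime, aster, iris, pear, bay.

pear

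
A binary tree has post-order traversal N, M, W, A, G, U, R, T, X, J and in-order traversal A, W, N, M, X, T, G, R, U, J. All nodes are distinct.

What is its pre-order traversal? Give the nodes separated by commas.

The last element of post-order is the root; it splits in-order into left and right subtrees.
Root J: left subtree has 9 nodes {A, W, N, M, X, T, G, R, U}, right has 0 { }.
  Root X: left subtree has 4 nodes {A, W, N, M}, right has 4 {T, G, R, U}.
    Root A: left subtree has 0 nodes { }, right has 3 {W, N, M}.
      Root W: left subtree has 0 nodes { }, right has 2 {N, M}.
        Root M: left subtree has 1 node {N}, right has 0 { }.
    Root T: left subtree has 0 nodes { }, right has 3 {G, R, U}.
      Root R: left subtree has 1 node {G}, right has 1 {U}.

J, X, A, W, M, N, T, R, G, U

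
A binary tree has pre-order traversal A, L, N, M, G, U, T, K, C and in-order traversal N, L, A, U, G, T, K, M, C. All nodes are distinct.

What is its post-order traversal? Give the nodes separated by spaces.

N L U K T G C M A

The first element of pre-order is the root; it splits in-order into left and right subtrees.
Root A: left subtree has 2 nodes {N, L}, right has 6 {U, G, T, K, M, C}.
  Root L: left subtree has 1 node {N}, right has 0 { }.
  Root M: left subtree has 4 nodes {U, G, T, K}, right has 1 {C}.
    Root G: left subtree has 1 node {U}, right has 2 {T, K}.
      Root T: left subtree has 0 nodes { }, right has 1 {K}.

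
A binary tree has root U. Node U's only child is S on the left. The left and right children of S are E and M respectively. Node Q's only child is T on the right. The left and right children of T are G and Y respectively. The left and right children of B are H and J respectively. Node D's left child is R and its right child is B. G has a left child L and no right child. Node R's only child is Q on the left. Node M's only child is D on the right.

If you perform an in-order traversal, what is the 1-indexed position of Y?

In-order visits the left subtree, then the node, then the right subtree.
At U: go left to S.
  At S: go left to E.
    E is a leaf — visit E.
  Visit S.
  At S: go right to M.
    At M: no left child.
    Visit M.
    At M: go right to D.
      At D: go left to R.
        At R: go left to Q.
          At Q: no left child.
          Visit Q.
          At Q: go right to T.
            At T: go left to G.
              At G: go left to L.
                L is a leaf — visit L.
              Visit G.
              At G: no right child.
            Visit T.
            At T: go right to Y.
              Y is a leaf — visit Y.
        Visit R.
        At R: no right child.
      Visit D.
      At D: go right to B.
        At B: go left to H.
          H is a leaf — visit H.
        Visit B.
        At B: go right to J.
          J is a leaf — visit J.
Visit U.
At U: no right child.
Full in-order sequence: E, S, M, Q, L, G, T, Y, R, D, H, B, J, U.

8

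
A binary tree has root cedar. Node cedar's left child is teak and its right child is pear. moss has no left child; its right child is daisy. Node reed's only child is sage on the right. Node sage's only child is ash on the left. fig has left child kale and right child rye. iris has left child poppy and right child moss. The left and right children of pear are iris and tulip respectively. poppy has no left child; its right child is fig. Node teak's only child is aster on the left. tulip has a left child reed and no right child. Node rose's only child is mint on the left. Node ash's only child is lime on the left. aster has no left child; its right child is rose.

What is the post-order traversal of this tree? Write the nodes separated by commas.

Post-order visits the left subtree, then the right subtree, then the node.
At cedar: go left to teak.
  At teak: go left to aster.
    At aster: no left child.
    At aster: go right to rose.
      At rose: go left to mint.
        mint is a leaf — visit mint.
      At rose: no right child.
      Visit rose.
    Visit aster.
  At teak: no right child.
  Visit teak.
At cedar: go right to pear.
  At pear: go left to iris.
    At iris: go left to poppy.
      At poppy: no left child.
      At poppy: go right to fig.
        At fig: go left to kale.
          kale is a leaf — visit kale.
        At fig: go right to rye.
          rye is a leaf — visit rye.
        Visit fig.
      Visit poppy.
    At iris: go right to moss.
      At moss: no left child.
      At moss: go right to daisy.
        daisy is a leaf — visit daisy.
      Visit moss.
    Visit iris.
  At pear: go right to tulip.
    At tulip: go left to reed.
      At reed: no left child.
      At reed: go right to sage.
        At sage: go left to ash.
          At ash: go left to lime.
            lime is a leaf — visit lime.
          At ash: no right child.
          Visit ash.
        At sage: no right child.
        Visit sage.
      Visit reed.
    At tulip: no right child.
    Visit tulip.
  Visit pear.
Visit cedar.

mint, rose, aster, teak, kale, rye, fig, poppy, daisy, moss, iris, lime, ash, sage, reed, tulip, pear, cedar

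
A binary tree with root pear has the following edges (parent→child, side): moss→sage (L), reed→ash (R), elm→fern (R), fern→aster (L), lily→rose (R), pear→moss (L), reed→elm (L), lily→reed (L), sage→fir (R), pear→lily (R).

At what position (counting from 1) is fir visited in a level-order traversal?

Level-order visits nodes level by level from the root, left to right within each level.
Level 0: pear
Level 1: moss, lily
Level 2: sage, reed, rose
Level 3: fir, elm, ash
Level 4: fern
Level 5: aster
Full level-order sequence: pear, moss, lily, sage, reed, rose, fir, elm, ash, fern, aster.

7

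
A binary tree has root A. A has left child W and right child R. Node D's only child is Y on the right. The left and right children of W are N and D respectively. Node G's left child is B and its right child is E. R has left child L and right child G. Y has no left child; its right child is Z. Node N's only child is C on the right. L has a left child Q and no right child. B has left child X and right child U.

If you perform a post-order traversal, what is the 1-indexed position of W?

6

Post-order visits the left subtree, then the right subtree, then the node.
At A: go left to W.
  At W: go left to N.
    At N: no left child.
    At N: go right to C.
      C is a leaf — visit C.
    Visit N.
  At W: go right to D.
    At D: no left child.
    At D: go right to Y.
      At Y: no left child.
      At Y: go right to Z.
        Z is a leaf — visit Z.
      Visit Y.
    Visit D.
  Visit W.
At A: go right to R.
  At R: go left to L.
    At L: go left to Q.
      Q is a leaf — visit Q.
    At L: no right child.
    Visit L.
  At R: go right to G.
    At G: go left to B.
      At B: go left to X.
        X is a leaf — visit X.
      At B: go right to U.
        U is a leaf — visit U.
      Visit B.
    At G: go right to E.
      E is a leaf — visit E.
    Visit G.
  Visit R.
Visit A.
Full post-order sequence: C, N, Z, Y, D, W, Q, L, X, U, B, E, G, R, A.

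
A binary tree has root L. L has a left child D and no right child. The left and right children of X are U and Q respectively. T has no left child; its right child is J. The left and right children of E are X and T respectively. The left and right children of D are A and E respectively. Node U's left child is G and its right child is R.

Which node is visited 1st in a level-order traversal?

L

Level-order visits nodes level by level from the root, left to right within each level.
Level 0: L
Level 1: D
Level 2: A, E
Level 3: X, T
Level 4: U, Q, J
Level 5: G, R
Full level-order sequence: L, D, A, E, X, T, U, Q, J, G, R.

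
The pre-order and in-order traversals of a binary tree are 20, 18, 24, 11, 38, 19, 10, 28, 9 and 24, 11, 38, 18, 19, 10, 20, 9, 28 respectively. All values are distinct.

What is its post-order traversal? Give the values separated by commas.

38, 11, 24, 10, 19, 18, 9, 28, 20

The first element of pre-order is the root; it splits in-order into left and right subtrees.
Root 20: left subtree has 6 nodes {24, 11, 38, 18, 19, 10}, right has 2 {9, 28}.
  Root 18: left subtree has 3 nodes {24, 11, 38}, right has 2 {19, 10}.
    Root 24: left subtree has 0 nodes { }, right has 2 {11, 38}.
      Root 11: left subtree has 0 nodes { }, right has 1 {38}.
    Root 19: left subtree has 0 nodes { }, right has 1 {10}.
  Root 28: left subtree has 1 node {9}, right has 0 { }.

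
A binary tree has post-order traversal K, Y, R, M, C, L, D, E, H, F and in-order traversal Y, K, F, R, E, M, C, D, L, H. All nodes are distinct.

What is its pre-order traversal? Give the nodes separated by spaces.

The last element of post-order is the root; it splits in-order into left and right subtrees.
Root F: left subtree has 2 nodes {Y, K}, right has 7 {R, E, M, C, D, L, H}.
  Root Y: left subtree has 0 nodes { }, right has 1 {K}.
  Root H: left subtree has 6 nodes {R, E, M, C, D, L}, right has 0 { }.
    Root E: left subtree has 1 node {R}, right has 4 {M, C, D, L}.
      Root D: left subtree has 2 nodes {M, C}, right has 1 {L}.
        Root C: left subtree has 1 node {M}, right has 0 { }.

F Y K H E R D C M L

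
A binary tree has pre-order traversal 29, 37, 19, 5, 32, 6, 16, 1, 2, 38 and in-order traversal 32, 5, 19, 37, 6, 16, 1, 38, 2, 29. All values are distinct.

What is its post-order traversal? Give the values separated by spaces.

32 5 19 38 2 1 16 6 37 29

The first element of pre-order is the root; it splits in-order into left and right subtrees.
Root 29: left subtree has 9 nodes {32, 5, 19, 37, 6, 16, 1, 38, 2}, right has 0 { }.
  Root 37: left subtree has 3 nodes {32, 5, 19}, right has 5 {6, 16, 1, 38, 2}.
    Root 19: left subtree has 2 nodes {32, 5}, right has 0 { }.
      Root 5: left subtree has 1 node {32}, right has 0 { }.
    Root 6: left subtree has 0 nodes { }, right has 4 {16, 1, 38, 2}.
      Root 16: left subtree has 0 nodes { }, right has 3 {1, 38, 2}.
        Root 1: left subtree has 0 nodes { }, right has 2 {38, 2}.
          Root 2: left subtree has 1 node {38}, right has 0 { }.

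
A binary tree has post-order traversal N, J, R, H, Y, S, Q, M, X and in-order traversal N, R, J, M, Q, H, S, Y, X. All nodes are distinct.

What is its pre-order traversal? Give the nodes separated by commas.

The last element of post-order is the root; it splits in-order into left and right subtrees.
Root X: left subtree has 8 nodes {N, R, J, M, Q, H, S, Y}, right has 0 { }.
  Root M: left subtree has 3 nodes {N, R, J}, right has 4 {Q, H, S, Y}.
    Root R: left subtree has 1 node {N}, right has 1 {J}.
    Root Q: left subtree has 0 nodes { }, right has 3 {H, S, Y}.
      Root S: left subtree has 1 node {H}, right has 1 {Y}.

X, M, R, N, J, Q, S, H, Y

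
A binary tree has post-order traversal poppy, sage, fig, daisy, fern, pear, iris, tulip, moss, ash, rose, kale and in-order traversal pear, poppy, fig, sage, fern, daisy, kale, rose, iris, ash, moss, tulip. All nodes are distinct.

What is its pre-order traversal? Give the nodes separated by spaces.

The last element of post-order is the root; it splits in-order into left and right subtrees.
Root kale: left subtree has 6 nodes {pear, poppy, fig, sage, fern, daisy}, right has 5 {rose, iris, ash, moss, tulip}.
  Root pear: left subtree has 0 nodes { }, right has 5 {poppy, fig, sage, fern, daisy}.
    Root fern: left subtree has 3 nodes {poppy, fig, sage}, right has 1 {daisy}.
      Root fig: left subtree has 1 node {poppy}, right has 1 {sage}.
  Root rose: left subtree has 0 nodes { }, right has 4 {iris, ash, moss, tulip}.
    Root ash: left subtree has 1 node {iris}, right has 2 {moss, tulip}.
      Root moss: left subtree has 0 nodes { }, right has 1 {tulip}.

kale pear fern fig poppy sage daisy rose ash iris moss tulip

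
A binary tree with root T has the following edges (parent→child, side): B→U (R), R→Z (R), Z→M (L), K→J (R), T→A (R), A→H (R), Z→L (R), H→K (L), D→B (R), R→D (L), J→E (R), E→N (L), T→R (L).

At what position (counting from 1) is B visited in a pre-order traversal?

4

Pre-order visits the node, then its left subtree, then its right subtree.
Visit T.
At T: go left to R.
  Visit R.
  At R: go left to D.
    Visit D.
    At D: no left child.
    At D: go right to B.
      Visit B.
      At B: no left child.
      At B: go right to U.
        U is a leaf — visit U.
  At R: go right to Z.
    Visit Z.
    At Z: go left to M.
      M is a leaf — visit M.
    At Z: go right to L.
      L is a leaf — visit L.
At T: go right to A.
  Visit A.
  At A: no left child.
  At A: go right to H.
    Visit H.
    At H: go left to K.
      Visit K.
      At K: no left child.
      At K: go right to J.
        Visit J.
        At J: no left child.
        At J: go right to E.
          Visit E.
          At E: go left to N.
            N is a leaf — visit N.
          At E: no right child.
    At H: no right child.
Full pre-order sequence: T, R, D, B, U, Z, M, L, A, H, K, J, E, N.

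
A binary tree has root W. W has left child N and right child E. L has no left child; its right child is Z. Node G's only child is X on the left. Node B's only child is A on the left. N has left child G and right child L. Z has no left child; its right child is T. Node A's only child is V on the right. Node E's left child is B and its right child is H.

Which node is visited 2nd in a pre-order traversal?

Pre-order visits the node, then its left subtree, then its right subtree.
Visit W.
At W: go left to N.
  Visit N.
  At N: go left to G.
    Visit G.
    At G: go left to X.
      X is a leaf — visit X.
    At G: no right child.
  At N: go right to L.
    Visit L.
    At L: no left child.
    At L: go right to Z.
      Visit Z.
      At Z: no left child.
      At Z: go right to T.
        T is a leaf — visit T.
At W: go right to E.
  Visit E.
  At E: go left to B.
    Visit B.
    At B: go left to A.
      Visit A.
      At A: no left child.
      At A: go right to V.
        V is a leaf — visit V.
    At B: no right child.
  At E: go right to H.
    H is a leaf — visit H.
Full pre-order sequence: W, N, G, X, L, Z, T, E, B, A, V, H.

N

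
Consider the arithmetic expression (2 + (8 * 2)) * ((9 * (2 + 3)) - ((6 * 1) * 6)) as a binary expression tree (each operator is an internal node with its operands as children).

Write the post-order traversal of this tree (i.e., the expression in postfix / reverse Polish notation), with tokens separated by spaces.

2 8 2 * + 9 2 3 + * 6 1 * 6 * - *

Post-order on an expression tree gives postfix notation: for each operator, emit left operand, right operand, then the operator.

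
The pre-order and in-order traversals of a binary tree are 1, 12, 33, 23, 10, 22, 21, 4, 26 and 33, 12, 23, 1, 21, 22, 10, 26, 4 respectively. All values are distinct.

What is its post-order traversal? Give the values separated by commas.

33, 23, 12, 21, 22, 26, 4, 10, 1

The first element of pre-order is the root; it splits in-order into left and right subtrees.
Root 1: left subtree has 3 nodes {33, 12, 23}, right has 5 {21, 22, 10, 26, 4}.
  Root 12: left subtree has 1 node {33}, right has 1 {23}.
  Root 10: left subtree has 2 nodes {21, 22}, right has 2 {26, 4}.
    Root 22: left subtree has 1 node {21}, right has 0 { }.
    Root 4: left subtree has 1 node {26}, right has 0 { }.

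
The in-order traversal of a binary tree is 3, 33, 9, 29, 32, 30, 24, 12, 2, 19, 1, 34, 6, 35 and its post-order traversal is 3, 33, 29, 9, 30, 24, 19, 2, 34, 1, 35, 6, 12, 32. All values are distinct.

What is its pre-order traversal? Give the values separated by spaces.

32 9 33 3 29 12 24 30 6 1 2 19 34 35

The last element of post-order is the root; it splits in-order into left and right subtrees.
Root 32: left subtree has 4 nodes {3, 33, 9, 29}, right has 9 {30, 24, 12, 2, 19, 1, 34, 6, 35}.
  Root 9: left subtree has 2 nodes {3, 33}, right has 1 {29}.
    Root 33: left subtree has 1 node {3}, right has 0 { }.
  Root 12: left subtree has 2 nodes {30, 24}, right has 6 {2, 19, 1, 34, 6, 35}.
    Root 24: left subtree has 1 node {30}, right has 0 { }.
    Root 6: left subtree has 4 nodes {2, 19, 1, 34}, right has 1 {35}.
      Root 1: left subtree has 2 nodes {2, 19}, right has 1 {34}.
        Root 2: left subtree has 0 nodes { }, right has 1 {19}.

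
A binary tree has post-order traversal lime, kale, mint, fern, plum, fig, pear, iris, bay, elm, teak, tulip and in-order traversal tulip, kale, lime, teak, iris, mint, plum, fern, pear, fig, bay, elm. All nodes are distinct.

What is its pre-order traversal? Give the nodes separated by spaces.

The last element of post-order is the root; it splits in-order into left and right subtrees.
Root tulip: left subtree has 0 nodes { }, right has 11 {kale, lime, teak, iris, mint, plum, fern, pear, fig, bay, elm}.
  Root teak: left subtree has 2 nodes {kale, lime}, right has 8 {iris, mint, plum, fern, pear, fig, bay, elm}.
    Root kale: left subtree has 0 nodes { }, right has 1 {lime}.
    Root elm: left subtree has 7 nodes {iris, mint, plum, fern, pear, fig, bay}, right has 0 { }.
      Root bay: left subtree has 6 nodes {iris, mint, plum, fern, pear, fig}, right has 0 { }.
        Root iris: left subtree has 0 nodes { }, right has 5 {mint, plum, fern, pear, fig}.
          Root pear: left subtree has 3 nodes {mint, plum, fern}, right has 1 {fig}.
            Root plum: left subtree has 1 node {mint}, right has 1 {fern}.

tulip teak kale lime elm bay iris pear plum mint fern fig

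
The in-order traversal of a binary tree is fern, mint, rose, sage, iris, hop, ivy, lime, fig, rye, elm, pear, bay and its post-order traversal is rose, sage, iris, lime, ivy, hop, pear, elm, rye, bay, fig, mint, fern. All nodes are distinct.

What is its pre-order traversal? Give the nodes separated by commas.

fern, mint, fig, hop, iris, sage, rose, ivy, lime, bay, rye, elm, pear

The last element of post-order is the root; it splits in-order into left and right subtrees.
Root fern: left subtree has 0 nodes { }, right has 12 {mint, rose, sage, iris, hop, ivy, lime, fig, rye, elm, pear, bay}.
  Root mint: left subtree has 0 nodes { }, right has 11 {rose, sage, iris, hop, ivy, lime, fig, rye, elm, pear, bay}.
    Root fig: left subtree has 6 nodes {rose, sage, iris, hop, ivy, lime}, right has 4 {rye, elm, pear, bay}.
      Root hop: left subtree has 3 nodes {rose, sage, iris}, right has 2 {ivy, lime}.
        Root iris: left subtree has 2 nodes {rose, sage}, right has 0 { }.
          Root sage: left subtree has 1 node {rose}, right has 0 { }.
        Root ivy: left subtree has 0 nodes { }, right has 1 {lime}.
      Root bay: left subtree has 3 nodes {rye, elm, pear}, right has 0 { }.
        Root rye: left subtree has 0 nodes { }, right has 2 {elm, pear}.
          Root elm: left subtree has 0 nodes { }, right has 1 {pear}.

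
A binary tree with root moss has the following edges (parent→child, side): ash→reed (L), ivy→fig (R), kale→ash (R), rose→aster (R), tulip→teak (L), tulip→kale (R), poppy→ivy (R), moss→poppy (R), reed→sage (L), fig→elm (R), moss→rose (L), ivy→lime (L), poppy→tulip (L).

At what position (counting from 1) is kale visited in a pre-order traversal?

Pre-order visits the node, then its left subtree, then its right subtree.
Visit moss.
At moss: go left to rose.
  Visit rose.
  At rose: no left child.
  At rose: go right to aster.
    aster is a leaf — visit aster.
At moss: go right to poppy.
  Visit poppy.
  At poppy: go left to tulip.
    Visit tulip.
    At tulip: go left to teak.
      teak is a leaf — visit teak.
    At tulip: go right to kale.
      Visit kale.
      At kale: no left child.
      At kale: go right to ash.
        Visit ash.
        At ash: go left to reed.
          Visit reed.
          At reed: go left to sage.
            sage is a leaf — visit sage.
          At reed: no right child.
        At ash: no right child.
  At poppy: go right to ivy.
    Visit ivy.
    At ivy: go left to lime.
      lime is a leaf — visit lime.
    At ivy: go right to fig.
      Visit fig.
      At fig: no left child.
      At fig: go right to elm.
        elm is a leaf — visit elm.
Full pre-order sequence: moss, rose, aster, poppy, tulip, teak, kale, ash, reed, sage, ivy, lime, fig, elm.

7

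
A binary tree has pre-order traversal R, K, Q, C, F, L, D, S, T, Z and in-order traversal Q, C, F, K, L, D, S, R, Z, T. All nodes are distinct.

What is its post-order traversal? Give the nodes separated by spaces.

The first element of pre-order is the root; it splits in-order into left and right subtrees.
Root R: left subtree has 7 nodes {Q, C, F, K, L, D, S}, right has 2 {Z, T}.
  Root K: left subtree has 3 nodes {Q, C, F}, right has 3 {L, D, S}.
    Root Q: left subtree has 0 nodes { }, right has 2 {C, F}.
      Root C: left subtree has 0 nodes { }, right has 1 {F}.
    Root L: left subtree has 0 nodes { }, right has 2 {D, S}.
      Root D: left subtree has 0 nodes { }, right has 1 {S}.
  Root T: left subtree has 1 node {Z}, right has 0 { }.

F C Q S D L K Z T R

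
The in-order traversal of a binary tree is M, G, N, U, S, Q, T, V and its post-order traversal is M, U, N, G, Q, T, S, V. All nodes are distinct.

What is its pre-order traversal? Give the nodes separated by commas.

The last element of post-order is the root; it splits in-order into left and right subtrees.
Root V: left subtree has 7 nodes {M, G, N, U, S, Q, T}, right has 0 { }.
  Root S: left subtree has 4 nodes {M, G, N, U}, right has 2 {Q, T}.
    Root G: left subtree has 1 node {M}, right has 2 {N, U}.
      Root N: left subtree has 0 nodes { }, right has 1 {U}.
    Root T: left subtree has 1 node {Q}, right has 0 { }.

V, S, G, M, N, U, T, Q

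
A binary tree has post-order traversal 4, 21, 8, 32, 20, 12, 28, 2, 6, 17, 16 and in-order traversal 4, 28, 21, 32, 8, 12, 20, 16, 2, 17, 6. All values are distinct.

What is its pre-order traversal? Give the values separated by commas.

The last element of post-order is the root; it splits in-order into left and right subtrees.
Root 16: left subtree has 7 nodes {4, 28, 21, 32, 8, 12, 20}, right has 3 {2, 17, 6}.
  Root 28: left subtree has 1 node {4}, right has 5 {21, 32, 8, 12, 20}.
    Root 12: left subtree has 3 nodes {21, 32, 8}, right has 1 {20}.
      Root 32: left subtree has 1 node {21}, right has 1 {8}.
  Root 17: left subtree has 1 node {2}, right has 1 {6}.

16, 28, 4, 12, 32, 21, 8, 20, 17, 2, 6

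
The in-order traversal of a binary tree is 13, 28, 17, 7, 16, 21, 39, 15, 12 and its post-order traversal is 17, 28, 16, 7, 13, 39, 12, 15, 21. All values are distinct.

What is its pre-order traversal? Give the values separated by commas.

The last element of post-order is the root; it splits in-order into left and right subtrees.
Root 21: left subtree has 5 nodes {13, 28, 17, 7, 16}, right has 3 {39, 15, 12}.
  Root 13: left subtree has 0 nodes { }, right has 4 {28, 17, 7, 16}.
    Root 7: left subtree has 2 nodes {28, 17}, right has 1 {16}.
      Root 28: left subtree has 0 nodes { }, right has 1 {17}.
  Root 15: left subtree has 1 node {39}, right has 1 {12}.

21, 13, 7, 28, 17, 16, 15, 39, 12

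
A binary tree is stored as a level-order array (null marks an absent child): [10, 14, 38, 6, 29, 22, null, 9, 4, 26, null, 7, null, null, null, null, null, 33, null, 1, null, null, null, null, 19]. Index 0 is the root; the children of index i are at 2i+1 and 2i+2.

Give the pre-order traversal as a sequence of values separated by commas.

Pre-order visits the node, then its left subtree, then its right subtree.
Visit 10.
At 10: go left to 14.
  Visit 14.
  At 14: go left to 6.
    Visit 6.
    At 6: go left to 9.
      9 is a leaf — visit 9.
    At 6: go right to 4.
      Visit 4.
      At 4: go left to 33.
        33 is a leaf — visit 33.
      At 4: no right child.
  At 14: go right to 29.
    Visit 29.
    At 29: go left to 26.
      Visit 26.
      At 26: go left to 1.
        1 is a leaf — visit 1.
      At 26: no right child.
    At 29: no right child.
At 10: go right to 38.
  Visit 38.
  At 38: go left to 22.
    Visit 22.
    At 22: go left to 7.
      Visit 7.
      At 7: no left child.
      At 7: go right to 19.
        19 is a leaf — visit 19.
    At 22: no right child.
  At 38: no right child.

10, 14, 6, 9, 4, 33, 29, 26, 1, 38, 22, 7, 19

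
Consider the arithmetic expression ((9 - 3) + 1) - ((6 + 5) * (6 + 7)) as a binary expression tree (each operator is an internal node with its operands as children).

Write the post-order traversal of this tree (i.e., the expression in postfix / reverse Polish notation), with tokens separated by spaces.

Post-order on an expression tree gives postfix notation: for each operator, emit left operand, right operand, then the operator.

9 3 - 1 + 6 5 + 6 7 + * -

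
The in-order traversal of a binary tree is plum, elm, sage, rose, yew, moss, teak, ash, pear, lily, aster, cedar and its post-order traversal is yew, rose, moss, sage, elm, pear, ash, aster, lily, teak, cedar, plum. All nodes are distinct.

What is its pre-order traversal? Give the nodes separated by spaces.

The last element of post-order is the root; it splits in-order into left and right subtrees.
Root plum: left subtree has 0 nodes { }, right has 11 {elm, sage, rose, yew, moss, teak, ash, pear, lily, aster, cedar}.
  Root cedar: left subtree has 10 nodes {elm, sage, rose, yew, moss, teak, ash, pear, lily, aster}, right has 0 { }.
    Root teak: left subtree has 5 nodes {elm, sage, rose, yew, moss}, right has 4 {ash, pear, lily, aster}.
      Root elm: left subtree has 0 nodes { }, right has 4 {sage, rose, yew, moss}.
        Root sage: left subtree has 0 nodes { }, right has 3 {rose, yew, moss}.
          Root moss: left subtree has 2 nodes {rose, yew}, right has 0 { }.
            Root rose: left subtree has 0 nodes { }, right has 1 {yew}.
      Root lily: left subtree has 2 nodes {ash, pear}, right has 1 {aster}.
        Root ash: left subtree has 0 nodes { }, right has 1 {pear}.

plum cedar teak elm sage moss rose yew lily ash pear aster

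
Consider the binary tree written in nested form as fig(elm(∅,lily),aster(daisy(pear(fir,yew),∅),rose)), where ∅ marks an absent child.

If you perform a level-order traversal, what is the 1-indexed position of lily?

Level-order visits nodes level by level from the root, left to right within each level.
Level 0: fig
Level 1: elm, aster
Level 2: lily, daisy, rose
Level 3: pear
Level 4: fir, yew
Full level-order sequence: fig, elm, aster, lily, daisy, rose, pear, fir, yew.

4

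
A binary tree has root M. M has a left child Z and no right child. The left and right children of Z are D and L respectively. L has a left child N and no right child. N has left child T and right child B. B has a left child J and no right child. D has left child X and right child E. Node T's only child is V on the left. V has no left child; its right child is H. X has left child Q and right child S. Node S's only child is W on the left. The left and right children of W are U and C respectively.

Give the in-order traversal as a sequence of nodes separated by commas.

In-order visits the left subtree, then the node, then the right subtree.
At M: go left to Z.
  At Z: go left to D.
    At D: go left to X.
      At X: go left to Q.
        Q is a leaf — visit Q.
      Visit X.
      At X: go right to S.
        At S: go left to W.
          At W: go left to U.
            U is a leaf — visit U.
          Visit W.
          At W: go right to C.
            C is a leaf — visit C.
        Visit S.
        At S: no right child.
    Visit D.
    At D: go right to E.
      E is a leaf — visit E.
  Visit Z.
  At Z: go right to L.
    At L: go left to N.
      At N: go left to T.
        At T: go left to V.
          At V: no left child.
          Visit V.
          At V: go right to H.
            H is a leaf — visit H.
        Visit T.
        At T: no right child.
      Visit N.
      At N: go right to B.
        At B: go left to J.
          J is a leaf — visit J.
        Visit B.
        At B: no right child.
    Visit L.
    At L: no right child.
Visit M.
At M: no right child.

Q, X, U, W, C, S, D, E, Z, V, H, T, N, J, B, L, M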